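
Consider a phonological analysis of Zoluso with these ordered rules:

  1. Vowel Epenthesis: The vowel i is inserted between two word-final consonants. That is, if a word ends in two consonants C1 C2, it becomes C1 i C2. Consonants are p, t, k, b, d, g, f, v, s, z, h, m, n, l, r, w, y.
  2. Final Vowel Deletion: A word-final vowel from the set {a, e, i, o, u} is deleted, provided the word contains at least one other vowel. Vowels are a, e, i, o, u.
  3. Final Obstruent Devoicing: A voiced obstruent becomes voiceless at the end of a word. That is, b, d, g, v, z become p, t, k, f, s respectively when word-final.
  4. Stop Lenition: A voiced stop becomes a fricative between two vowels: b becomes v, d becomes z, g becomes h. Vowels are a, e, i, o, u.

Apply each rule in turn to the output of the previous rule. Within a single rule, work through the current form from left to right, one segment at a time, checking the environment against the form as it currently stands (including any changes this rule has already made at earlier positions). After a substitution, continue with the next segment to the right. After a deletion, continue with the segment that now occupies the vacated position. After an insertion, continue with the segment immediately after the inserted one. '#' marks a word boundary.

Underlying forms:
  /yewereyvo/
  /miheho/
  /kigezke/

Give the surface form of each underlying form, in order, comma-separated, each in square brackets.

[yewereyf], [miheh], [kihezk]

/yewereyvo/:
  1 Vowel Epenthesis: no change — [yewereyvo]
  2 Final Vowel Deletion: [yewereyvo] → [yewereyv]
  3 Final Obstruent Devoicing: [yewereyv] → [yewereyf]
  4 Stop Lenition: no change — [yewereyf]
/miheho/:
  1 Vowel Epenthesis: no change — [miheho]
  2 Final Vowel Deletion: [miheho] → [miheh]
  3 Final Obstruent Devoicing: no change — [miheh]
  4 Stop Lenition: no change — [miheh]
/kigezke/:
  1 Vowel Epenthesis: no change — [kigezke]
  2 Final Vowel Deletion: [kigezke] → [kigezk]
  3 Final Obstruent Devoicing: no change — [kigezk]
  4 Stop Lenition: [kigezk] → [kihezk]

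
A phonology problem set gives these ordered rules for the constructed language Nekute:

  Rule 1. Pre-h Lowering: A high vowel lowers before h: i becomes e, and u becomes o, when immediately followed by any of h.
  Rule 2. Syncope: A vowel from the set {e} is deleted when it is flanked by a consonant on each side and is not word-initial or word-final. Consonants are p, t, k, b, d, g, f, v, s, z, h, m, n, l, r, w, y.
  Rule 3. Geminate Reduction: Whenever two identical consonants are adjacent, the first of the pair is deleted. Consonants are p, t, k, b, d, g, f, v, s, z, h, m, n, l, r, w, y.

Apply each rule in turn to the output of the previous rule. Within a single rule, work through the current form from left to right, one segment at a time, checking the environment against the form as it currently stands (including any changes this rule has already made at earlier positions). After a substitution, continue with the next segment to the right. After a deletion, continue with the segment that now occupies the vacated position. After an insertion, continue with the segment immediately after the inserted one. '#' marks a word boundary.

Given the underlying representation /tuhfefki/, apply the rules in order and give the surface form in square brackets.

Rule 1 Pre-h Lowering: [tuhfefki] → [tohfefki]
Rule 2 Syncope: [tohfefki] → [tohffki]
Rule 3 Geminate Reduction: [tohffki] → [tohfki]

[tohfki]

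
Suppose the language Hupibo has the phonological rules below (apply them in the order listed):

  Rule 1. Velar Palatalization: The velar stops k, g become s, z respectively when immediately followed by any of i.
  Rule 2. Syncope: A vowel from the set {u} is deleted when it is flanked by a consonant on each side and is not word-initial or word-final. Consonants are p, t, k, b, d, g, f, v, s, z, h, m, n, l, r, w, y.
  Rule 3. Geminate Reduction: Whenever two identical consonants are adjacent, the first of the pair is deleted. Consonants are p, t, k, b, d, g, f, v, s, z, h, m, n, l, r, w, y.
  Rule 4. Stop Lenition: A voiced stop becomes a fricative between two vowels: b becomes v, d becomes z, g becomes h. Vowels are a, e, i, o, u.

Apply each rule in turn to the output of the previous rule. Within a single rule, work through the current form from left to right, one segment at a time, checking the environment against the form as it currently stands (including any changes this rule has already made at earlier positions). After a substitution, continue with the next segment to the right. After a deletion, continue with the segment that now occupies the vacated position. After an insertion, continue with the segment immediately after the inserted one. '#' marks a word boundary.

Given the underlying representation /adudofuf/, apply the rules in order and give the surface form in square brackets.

Rule 1 Velar Palatalization: no change — [adudofuf]
Rule 2 Syncope: [adudofuf] → [addoff]
Rule 3 Geminate Reduction: [addoff] → [adof]
Rule 4 Stop Lenition: [adof] → [azof]

[azof]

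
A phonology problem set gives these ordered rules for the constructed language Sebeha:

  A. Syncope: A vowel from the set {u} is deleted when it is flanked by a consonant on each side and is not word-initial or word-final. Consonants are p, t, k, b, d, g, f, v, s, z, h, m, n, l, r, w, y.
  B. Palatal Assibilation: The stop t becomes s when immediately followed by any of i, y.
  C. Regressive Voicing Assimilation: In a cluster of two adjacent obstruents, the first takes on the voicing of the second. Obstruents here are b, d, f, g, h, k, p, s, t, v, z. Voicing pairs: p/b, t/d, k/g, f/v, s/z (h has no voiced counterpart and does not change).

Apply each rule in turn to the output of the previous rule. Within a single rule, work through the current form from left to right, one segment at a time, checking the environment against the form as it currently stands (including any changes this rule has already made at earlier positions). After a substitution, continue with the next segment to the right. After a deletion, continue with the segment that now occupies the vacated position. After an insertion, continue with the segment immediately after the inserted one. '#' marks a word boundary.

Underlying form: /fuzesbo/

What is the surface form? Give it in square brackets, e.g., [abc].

A Syncope: [fuzesbo] → [fzesbo]
B Palatal Assibilation: no change — [fzesbo]
C Regressive Voicing Assimilation: [fzesbo] → [vzezbo]

[vzezbo]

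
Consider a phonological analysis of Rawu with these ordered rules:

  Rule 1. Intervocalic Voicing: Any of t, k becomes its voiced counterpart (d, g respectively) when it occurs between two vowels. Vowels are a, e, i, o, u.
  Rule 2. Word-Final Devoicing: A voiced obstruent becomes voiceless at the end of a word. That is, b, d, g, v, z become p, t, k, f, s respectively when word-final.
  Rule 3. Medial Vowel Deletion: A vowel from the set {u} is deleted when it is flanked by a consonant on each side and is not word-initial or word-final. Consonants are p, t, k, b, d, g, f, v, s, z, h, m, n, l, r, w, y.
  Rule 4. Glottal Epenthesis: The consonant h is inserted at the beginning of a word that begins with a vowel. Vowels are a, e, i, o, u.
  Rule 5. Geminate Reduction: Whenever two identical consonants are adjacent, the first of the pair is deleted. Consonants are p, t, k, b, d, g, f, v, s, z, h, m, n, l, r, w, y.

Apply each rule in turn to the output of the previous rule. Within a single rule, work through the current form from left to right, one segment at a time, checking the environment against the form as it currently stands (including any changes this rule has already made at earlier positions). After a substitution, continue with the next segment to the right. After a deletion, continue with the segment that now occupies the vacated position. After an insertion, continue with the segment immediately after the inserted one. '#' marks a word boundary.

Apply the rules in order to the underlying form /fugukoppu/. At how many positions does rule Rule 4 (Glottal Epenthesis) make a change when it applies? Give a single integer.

Rule 1 Intervocalic Voicing: [fugukoppu] → [fugugoppu]
Rule 2 Word-Final Devoicing: no change — [fugugoppu]
Rule 3 Medial Vowel Deletion: [fugugoppu] → [fggoppu]
Rule 4 Glottal Epenthesis: no change — [fggoppu]
Rule 5 Geminate Reduction: [fggoppu] → [fgopu]
Rule Rule 4 changed 0 position(s).

0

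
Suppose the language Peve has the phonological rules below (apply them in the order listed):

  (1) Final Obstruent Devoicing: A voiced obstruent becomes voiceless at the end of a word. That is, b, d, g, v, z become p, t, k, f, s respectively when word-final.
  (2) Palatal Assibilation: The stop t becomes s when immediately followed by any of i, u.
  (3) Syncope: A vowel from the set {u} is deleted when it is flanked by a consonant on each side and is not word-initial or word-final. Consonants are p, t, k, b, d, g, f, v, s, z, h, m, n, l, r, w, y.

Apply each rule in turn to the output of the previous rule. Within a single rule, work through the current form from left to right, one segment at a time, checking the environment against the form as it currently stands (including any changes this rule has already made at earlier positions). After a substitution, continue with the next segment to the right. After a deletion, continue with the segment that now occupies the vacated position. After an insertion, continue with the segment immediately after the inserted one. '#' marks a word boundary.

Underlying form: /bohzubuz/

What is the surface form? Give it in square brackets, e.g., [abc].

[bohzbs]

(1) Final Obstruent Devoicing: [bohzubuz] → [bohzubus]
(2) Palatal Assibilation: no change — [bohzubus]
(3) Syncope: [bohzubus] → [bohzbs]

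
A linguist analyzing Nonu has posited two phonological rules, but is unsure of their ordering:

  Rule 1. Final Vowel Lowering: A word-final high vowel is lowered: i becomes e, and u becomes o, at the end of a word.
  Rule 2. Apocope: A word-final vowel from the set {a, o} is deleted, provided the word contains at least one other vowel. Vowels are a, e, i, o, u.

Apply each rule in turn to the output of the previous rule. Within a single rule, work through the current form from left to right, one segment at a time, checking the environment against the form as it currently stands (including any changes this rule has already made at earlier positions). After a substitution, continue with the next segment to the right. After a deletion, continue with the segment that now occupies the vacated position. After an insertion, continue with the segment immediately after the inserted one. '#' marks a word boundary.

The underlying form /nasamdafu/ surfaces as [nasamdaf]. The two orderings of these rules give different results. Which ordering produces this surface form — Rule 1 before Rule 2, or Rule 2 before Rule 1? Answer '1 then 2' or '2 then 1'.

1 then 2

Order 1 then 2:
  1 Final Vowel Lowering: [nasamdafu] → [nasamdafo]
  2 Apocope: [nasamdafo] → [nasamdaf]
  result: [nasamdaf]
Order 2 then 1:
  2 Apocope: no change — [nasamdafu]
  1 Final Vowel Lowering: [nasamdafu] → [nasamdafo]
  result: [nasamdafo]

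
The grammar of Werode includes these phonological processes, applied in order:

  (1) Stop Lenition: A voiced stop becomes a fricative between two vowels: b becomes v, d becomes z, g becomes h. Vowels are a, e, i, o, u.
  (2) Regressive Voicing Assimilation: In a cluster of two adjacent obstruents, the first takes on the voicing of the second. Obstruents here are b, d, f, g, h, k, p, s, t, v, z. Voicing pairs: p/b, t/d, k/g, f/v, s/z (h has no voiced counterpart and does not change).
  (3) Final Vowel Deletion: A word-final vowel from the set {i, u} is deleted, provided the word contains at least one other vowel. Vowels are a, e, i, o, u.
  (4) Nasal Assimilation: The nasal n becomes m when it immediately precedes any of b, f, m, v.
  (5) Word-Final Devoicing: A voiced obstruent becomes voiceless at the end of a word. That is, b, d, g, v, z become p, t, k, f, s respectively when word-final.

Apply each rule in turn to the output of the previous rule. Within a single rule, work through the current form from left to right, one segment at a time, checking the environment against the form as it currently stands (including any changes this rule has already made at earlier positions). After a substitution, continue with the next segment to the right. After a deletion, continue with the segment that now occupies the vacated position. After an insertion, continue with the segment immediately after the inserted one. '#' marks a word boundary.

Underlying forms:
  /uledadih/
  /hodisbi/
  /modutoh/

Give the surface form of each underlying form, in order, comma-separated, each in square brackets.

/uledadih/:
  (1) Stop Lenition: [uledadih] → [ulezazih]
  (2) Regressive Voicing Assimilation: no change — [ulezazih]
  (3) Final Vowel Deletion: no change — [ulezazih]
  (4) Nasal Assimilation: no change — [ulezazih]
  (5) Word-Final Devoicing: no change — [ulezazih]
/hodisbi/:
  (1) Stop Lenition: [hodisbi] → [hozisbi]
  (2) Regressive Voicing Assimilation: [hozisbi] → [hozizbi]
  (3) Final Vowel Deletion: [hozizbi] → [hozizb]
  (4) Nasal Assimilation: no change — [hozizb]
  (5) Word-Final Devoicing: [hozizb] → [hozizp]
/modutoh/:
  (1) Stop Lenition: [modutoh] → [mozutoh]
  (2) Regressive Voicing Assimilation: no change — [mozutoh]
  (3) Final Vowel Deletion: no change — [mozutoh]
  (4) Nasal Assimilation: no change — [mozutoh]
  (5) Word-Final Devoicing: no change — [mozutoh]

[ulezazih], [hozizp], [mozutoh]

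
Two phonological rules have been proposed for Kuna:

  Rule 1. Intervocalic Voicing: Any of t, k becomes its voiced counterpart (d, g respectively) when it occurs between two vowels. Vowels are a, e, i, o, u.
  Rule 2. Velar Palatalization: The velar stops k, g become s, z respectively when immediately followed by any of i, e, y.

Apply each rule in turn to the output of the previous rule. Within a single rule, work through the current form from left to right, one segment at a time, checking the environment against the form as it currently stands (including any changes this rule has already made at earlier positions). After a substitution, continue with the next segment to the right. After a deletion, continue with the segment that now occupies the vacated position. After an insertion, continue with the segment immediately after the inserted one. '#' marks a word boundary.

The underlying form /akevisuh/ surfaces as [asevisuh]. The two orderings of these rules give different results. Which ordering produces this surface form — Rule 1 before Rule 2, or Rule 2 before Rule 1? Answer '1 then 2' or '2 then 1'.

2 then 1

Order 1 then 2:
  1 Intervocalic Voicing: [akevisuh] → [agevisuh]
  2 Velar Palatalization: [agevisuh] → [azevisuh]
  result: [azevisuh]
Order 2 then 1:
  2 Velar Palatalization: [akevisuh] → [asevisuh]
  1 Intervocalic Voicing: no change — [asevisuh]
  result: [asevisuh]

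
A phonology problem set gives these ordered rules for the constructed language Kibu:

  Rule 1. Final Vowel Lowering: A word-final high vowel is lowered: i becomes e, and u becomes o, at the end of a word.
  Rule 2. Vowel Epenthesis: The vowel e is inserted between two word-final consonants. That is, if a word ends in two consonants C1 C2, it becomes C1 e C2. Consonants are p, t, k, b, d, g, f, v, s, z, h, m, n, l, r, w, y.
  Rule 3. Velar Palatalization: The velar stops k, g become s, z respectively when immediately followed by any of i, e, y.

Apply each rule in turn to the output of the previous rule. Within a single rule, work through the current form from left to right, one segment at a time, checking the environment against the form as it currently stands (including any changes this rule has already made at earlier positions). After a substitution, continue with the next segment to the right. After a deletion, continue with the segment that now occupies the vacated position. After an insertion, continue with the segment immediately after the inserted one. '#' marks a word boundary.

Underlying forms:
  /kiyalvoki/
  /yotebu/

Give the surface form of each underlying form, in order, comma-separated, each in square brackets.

[siyalvose], [yotebo]

/kiyalvoki/:
  Rule 1 Final Vowel Lowering: [kiyalvoki] → [kiyalvoke]
  Rule 2 Vowel Epenthesis: no change — [kiyalvoke]
  Rule 3 Velar Palatalization: [kiyalvoke] → [siyalvose]
/yotebu/:
  Rule 1 Final Vowel Lowering: [yotebu] → [yotebo]
  Rule 2 Vowel Epenthesis: no change — [yotebo]
  Rule 3 Velar Palatalization: no change — [yotebo]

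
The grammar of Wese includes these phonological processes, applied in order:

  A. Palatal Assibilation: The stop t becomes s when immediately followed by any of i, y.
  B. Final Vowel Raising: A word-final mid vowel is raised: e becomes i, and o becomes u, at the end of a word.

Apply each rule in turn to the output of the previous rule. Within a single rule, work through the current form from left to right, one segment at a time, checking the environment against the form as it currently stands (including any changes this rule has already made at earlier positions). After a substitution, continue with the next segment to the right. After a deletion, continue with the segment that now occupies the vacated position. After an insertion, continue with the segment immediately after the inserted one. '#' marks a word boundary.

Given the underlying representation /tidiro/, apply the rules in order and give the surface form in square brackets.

[sidiru]

A Palatal Assibilation: [tidiro] → [sidiro]
B Final Vowel Raising: [sidiro] → [sidiru]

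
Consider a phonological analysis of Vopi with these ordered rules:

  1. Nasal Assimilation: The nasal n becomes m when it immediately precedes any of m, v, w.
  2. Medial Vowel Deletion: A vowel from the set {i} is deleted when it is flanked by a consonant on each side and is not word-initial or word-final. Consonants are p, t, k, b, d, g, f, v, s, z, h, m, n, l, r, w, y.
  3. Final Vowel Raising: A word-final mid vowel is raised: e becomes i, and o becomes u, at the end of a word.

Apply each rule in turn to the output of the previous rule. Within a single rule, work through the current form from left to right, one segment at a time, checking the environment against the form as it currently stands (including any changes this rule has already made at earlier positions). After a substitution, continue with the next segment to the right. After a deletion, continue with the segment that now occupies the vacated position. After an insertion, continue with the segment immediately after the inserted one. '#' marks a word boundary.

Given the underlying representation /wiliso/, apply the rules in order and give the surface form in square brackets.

1 Nasal Assimilation: no change — [wiliso]
2 Medial Vowel Deletion: [wiliso] → [wlso]
3 Final Vowel Raising: [wlso] → [wlsu]

[wlsu]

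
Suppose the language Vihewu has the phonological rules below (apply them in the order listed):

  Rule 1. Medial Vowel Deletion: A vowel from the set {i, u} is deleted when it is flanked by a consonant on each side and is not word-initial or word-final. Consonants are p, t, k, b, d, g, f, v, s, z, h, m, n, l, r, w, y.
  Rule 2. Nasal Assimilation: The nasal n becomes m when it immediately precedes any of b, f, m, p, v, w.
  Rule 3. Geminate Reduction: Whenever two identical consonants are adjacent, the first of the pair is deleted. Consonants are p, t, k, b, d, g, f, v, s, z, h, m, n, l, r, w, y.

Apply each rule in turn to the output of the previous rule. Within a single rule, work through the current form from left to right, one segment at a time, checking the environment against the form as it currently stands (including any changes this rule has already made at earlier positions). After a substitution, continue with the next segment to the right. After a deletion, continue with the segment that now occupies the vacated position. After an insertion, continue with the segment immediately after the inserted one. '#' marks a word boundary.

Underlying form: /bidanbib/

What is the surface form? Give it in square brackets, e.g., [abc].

[bdamb]

Rule 1 Medial Vowel Deletion: [bidanbib] → [bdanbb]
Rule 2 Nasal Assimilation: [bdanbb] → [bdambb]
Rule 3 Geminate Reduction: [bdambb] → [bdamb]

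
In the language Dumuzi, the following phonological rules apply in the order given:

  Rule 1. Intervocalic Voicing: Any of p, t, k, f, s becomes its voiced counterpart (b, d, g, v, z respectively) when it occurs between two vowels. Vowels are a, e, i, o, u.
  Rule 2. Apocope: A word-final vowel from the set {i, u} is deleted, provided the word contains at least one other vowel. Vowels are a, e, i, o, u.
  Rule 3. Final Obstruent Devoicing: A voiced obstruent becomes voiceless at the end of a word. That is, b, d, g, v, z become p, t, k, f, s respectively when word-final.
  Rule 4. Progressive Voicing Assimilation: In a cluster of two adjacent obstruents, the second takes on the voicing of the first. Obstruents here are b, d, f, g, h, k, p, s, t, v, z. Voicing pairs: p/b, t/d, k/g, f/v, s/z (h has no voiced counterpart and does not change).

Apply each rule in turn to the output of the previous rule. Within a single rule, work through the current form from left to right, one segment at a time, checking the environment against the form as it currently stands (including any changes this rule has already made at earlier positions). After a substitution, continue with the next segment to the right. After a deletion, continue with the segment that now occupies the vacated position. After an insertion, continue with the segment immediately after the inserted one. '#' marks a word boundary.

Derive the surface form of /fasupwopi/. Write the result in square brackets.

Rule 1 Intervocalic Voicing: [fasupwopi] → [fazupwobi]
Rule 2 Apocope: [fazupwobi] → [fazupwob]
Rule 3 Final Obstruent Devoicing: [fazupwob] → [fazupwop]
Rule 4 Progressive Voicing Assimilation: no change — [fazupwop]

[fazupwop]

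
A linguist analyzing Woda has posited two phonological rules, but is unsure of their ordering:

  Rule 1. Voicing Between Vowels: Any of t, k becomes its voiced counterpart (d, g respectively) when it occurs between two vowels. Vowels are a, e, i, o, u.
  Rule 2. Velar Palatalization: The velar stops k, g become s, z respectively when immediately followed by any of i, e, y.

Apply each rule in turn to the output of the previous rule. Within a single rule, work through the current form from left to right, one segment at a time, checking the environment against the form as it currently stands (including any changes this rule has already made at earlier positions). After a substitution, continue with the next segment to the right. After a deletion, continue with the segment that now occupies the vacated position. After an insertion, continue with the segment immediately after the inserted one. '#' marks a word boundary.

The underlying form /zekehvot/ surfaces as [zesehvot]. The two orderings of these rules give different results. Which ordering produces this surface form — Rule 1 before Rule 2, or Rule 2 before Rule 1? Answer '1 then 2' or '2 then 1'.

2 then 1

Order 1 then 2:
  1 Voicing Between Vowels: [zekehvot] → [zegehvot]
  2 Velar Palatalization: [zegehvot] → [zezehvot]
  result: [zezehvot]
Order 2 then 1:
  2 Velar Palatalization: [zekehvot] → [zesehvot]
  1 Voicing Between Vowels: no change — [zesehvot]
  result: [zesehvot]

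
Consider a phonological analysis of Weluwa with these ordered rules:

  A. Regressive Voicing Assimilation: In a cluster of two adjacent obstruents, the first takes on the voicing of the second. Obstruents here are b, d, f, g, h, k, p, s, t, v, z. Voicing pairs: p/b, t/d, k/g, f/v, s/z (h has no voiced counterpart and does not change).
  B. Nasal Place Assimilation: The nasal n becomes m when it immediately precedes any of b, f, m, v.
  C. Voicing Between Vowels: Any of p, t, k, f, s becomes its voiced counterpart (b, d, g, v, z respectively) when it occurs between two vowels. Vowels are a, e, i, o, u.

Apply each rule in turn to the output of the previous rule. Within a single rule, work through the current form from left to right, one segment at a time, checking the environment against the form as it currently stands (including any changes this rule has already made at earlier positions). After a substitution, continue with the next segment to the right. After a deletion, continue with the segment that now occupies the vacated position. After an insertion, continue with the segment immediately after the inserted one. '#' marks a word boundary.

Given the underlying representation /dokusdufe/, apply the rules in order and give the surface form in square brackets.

[doguzduve]

A Regressive Voicing Assimilation: [dokusdufe] → [dokuzdufe]
B Nasal Place Assimilation: no change — [dokuzdufe]
C Voicing Between Vowels: [dokuzdufe] → [doguzduve]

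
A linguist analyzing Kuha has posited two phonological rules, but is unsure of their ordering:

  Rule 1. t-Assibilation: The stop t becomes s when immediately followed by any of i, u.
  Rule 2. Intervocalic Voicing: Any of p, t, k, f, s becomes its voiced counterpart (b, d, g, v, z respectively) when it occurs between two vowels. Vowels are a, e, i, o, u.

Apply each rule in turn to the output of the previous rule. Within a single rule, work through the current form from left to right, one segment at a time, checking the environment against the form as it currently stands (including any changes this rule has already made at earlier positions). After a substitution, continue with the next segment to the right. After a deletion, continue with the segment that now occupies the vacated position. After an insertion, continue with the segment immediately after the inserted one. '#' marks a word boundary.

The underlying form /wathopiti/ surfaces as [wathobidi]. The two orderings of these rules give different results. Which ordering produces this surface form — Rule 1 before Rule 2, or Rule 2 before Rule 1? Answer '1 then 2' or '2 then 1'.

Order 1 then 2:
  1 t-Assibilation: [wathopiti] → [wathopisi]
  2 Intervocalic Voicing: [wathopisi] → [wathobizi]
  result: [wathobizi]
Order 2 then 1:
  2 Intervocalic Voicing: [wathopiti] → [wathobidi]
  1 t-Assibilation: no change — [wathobidi]
  result: [wathobidi]

2 then 1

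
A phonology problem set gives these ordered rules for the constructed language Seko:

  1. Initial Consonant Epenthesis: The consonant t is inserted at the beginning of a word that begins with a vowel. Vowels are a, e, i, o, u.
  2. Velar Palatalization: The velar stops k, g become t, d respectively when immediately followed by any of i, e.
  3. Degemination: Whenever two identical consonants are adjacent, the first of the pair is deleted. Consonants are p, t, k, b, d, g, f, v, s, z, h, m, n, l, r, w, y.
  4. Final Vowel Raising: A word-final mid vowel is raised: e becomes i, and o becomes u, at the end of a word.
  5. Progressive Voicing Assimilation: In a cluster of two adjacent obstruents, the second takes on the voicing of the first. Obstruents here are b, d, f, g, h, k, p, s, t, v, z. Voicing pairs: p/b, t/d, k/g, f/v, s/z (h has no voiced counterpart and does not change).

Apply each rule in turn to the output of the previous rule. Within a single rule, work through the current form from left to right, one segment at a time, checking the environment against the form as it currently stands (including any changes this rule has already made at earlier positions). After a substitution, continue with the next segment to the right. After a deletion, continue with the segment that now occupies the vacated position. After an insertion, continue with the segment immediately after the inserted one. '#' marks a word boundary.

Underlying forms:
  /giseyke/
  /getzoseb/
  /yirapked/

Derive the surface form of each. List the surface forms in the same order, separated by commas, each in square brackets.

[diseyti], [detsoseb], [yirapted]

/giseyke/:
  1 Initial Consonant Epenthesis: no change — [giseyke]
  2 Velar Palatalization: [giseyke] → [diseyte]
  3 Degemination: no change — [diseyte]
  4 Final Vowel Raising: [diseyte] → [diseyti]
  5 Progressive Voicing Assimilation: no change — [diseyti]
/getzoseb/:
  1 Initial Consonant Epenthesis: no change — [getzoseb]
  2 Velar Palatalization: [getzoseb] → [detzoseb]
  3 Degemination: no change — [detzoseb]
  4 Final Vowel Raising: no change — [detzoseb]
  5 Progressive Voicing Assimilation: [detzoseb] → [detsoseb]
/yirapked/:
  1 Initial Consonant Epenthesis: no change — [yirapked]
  2 Velar Palatalization: [yirapked] → [yirapted]
  3 Degemination: no change — [yirapted]
  4 Final Vowel Raising: no change — [yirapted]
  5 Progressive Voicing Assimilation: no change — [yirapted]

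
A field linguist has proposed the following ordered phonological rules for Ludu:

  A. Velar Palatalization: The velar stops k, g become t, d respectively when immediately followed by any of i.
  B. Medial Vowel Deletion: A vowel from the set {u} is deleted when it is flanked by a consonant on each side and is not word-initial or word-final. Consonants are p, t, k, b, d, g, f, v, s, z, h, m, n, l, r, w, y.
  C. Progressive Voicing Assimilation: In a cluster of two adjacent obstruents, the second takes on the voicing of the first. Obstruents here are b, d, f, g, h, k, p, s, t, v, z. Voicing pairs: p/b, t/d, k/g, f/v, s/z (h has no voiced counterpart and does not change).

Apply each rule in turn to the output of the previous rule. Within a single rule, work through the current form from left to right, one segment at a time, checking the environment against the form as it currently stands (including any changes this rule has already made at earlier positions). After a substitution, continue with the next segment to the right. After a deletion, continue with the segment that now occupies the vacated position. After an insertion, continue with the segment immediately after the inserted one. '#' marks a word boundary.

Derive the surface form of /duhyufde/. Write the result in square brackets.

A Velar Palatalization: no change — [duhyufde]
B Medial Vowel Deletion: [duhyufde] → [dhyfde]
C Progressive Voicing Assimilation: [dhyfde] → [dhyfte]

[dhyfte]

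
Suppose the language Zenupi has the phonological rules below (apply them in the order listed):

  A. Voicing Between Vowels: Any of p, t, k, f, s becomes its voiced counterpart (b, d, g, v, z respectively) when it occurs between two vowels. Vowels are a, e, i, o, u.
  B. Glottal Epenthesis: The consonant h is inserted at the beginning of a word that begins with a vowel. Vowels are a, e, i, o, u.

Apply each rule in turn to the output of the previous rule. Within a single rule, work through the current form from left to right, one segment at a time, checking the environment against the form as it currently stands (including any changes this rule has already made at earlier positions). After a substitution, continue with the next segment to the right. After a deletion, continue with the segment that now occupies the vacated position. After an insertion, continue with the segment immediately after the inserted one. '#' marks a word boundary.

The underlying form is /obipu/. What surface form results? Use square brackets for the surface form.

A Voicing Between Vowels: [obipu] → [obibu]
B Glottal Epenthesis: [obibu] → [hobibu]

[hobibu]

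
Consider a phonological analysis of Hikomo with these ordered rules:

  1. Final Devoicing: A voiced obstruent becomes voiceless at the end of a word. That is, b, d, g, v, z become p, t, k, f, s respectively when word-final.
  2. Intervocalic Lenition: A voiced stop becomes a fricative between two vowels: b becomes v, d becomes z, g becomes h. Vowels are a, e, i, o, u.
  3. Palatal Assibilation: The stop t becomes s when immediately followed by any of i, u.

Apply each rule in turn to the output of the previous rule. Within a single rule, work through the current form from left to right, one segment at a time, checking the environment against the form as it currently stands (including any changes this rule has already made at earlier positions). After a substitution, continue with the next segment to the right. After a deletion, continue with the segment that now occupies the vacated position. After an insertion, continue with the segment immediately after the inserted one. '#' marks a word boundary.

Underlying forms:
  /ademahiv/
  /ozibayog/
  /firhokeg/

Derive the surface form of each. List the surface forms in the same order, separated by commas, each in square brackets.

[azemahif], [ozivayok], [firhokek]

/ademahiv/:
  1 Final Devoicing: [ademahiv] → [ademahif]
  2 Intervocalic Lenition: [ademahif] → [azemahif]
  3 Palatal Assibilation: no change — [azemahif]
/ozibayog/:
  1 Final Devoicing: [ozibayog] → [ozibayok]
  2 Intervocalic Lenition: [ozibayok] → [ozivayok]
  3 Palatal Assibilation: no change — [ozivayok]
/firhokeg/:
  1 Final Devoicing: [firhokeg] → [firhokek]
  2 Intervocalic Lenition: no change — [firhokek]
  3 Palatal Assibilation: no change — [firhokek]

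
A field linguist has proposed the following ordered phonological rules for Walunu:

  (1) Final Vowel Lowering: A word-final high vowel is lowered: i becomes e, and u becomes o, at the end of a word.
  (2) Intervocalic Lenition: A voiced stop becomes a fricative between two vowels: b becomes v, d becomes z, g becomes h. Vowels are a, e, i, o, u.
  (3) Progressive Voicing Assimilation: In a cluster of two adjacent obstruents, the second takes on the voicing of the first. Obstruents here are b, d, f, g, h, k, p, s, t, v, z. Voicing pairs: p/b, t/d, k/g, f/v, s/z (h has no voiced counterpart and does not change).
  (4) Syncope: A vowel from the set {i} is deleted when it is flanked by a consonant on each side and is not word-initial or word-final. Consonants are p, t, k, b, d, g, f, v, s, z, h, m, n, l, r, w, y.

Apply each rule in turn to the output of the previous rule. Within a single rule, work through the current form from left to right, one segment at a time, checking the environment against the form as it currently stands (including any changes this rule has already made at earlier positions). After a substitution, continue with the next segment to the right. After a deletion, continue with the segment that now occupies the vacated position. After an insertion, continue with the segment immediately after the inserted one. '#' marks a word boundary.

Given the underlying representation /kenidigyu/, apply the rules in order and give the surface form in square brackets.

(1) Final Vowel Lowering: [kenidigyu] → [kenidigyo]
(2) Intervocalic Lenition: [kenidigyo] → [kenizigyo]
(3) Progressive Voicing Assimilation: no change — [kenizigyo]
(4) Syncope: [kenizigyo] → [kenzgyo]

[kenzgyo]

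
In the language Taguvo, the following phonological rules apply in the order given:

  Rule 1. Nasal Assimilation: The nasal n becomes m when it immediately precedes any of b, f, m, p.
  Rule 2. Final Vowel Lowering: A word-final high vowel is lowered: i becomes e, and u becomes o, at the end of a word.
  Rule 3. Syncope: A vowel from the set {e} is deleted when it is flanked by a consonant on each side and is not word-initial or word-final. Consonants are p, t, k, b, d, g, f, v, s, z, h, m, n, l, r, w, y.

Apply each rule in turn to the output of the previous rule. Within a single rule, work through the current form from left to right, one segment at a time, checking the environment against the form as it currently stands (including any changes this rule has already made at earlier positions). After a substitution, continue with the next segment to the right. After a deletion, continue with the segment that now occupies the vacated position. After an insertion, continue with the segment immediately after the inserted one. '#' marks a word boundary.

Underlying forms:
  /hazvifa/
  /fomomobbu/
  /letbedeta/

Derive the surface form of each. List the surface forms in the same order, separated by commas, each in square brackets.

[hazvifa], [fomomobbo], [ltbdta]

/hazvifa/:
  Rule 1 Nasal Assimilation: no change — [hazvifa]
  Rule 2 Final Vowel Lowering: no change — [hazvifa]
  Rule 3 Syncope: no change — [hazvifa]
/fomomobbu/:
  Rule 1 Nasal Assimilation: no change — [fomomobbu]
  Rule 2 Final Vowel Lowering: [fomomobbu] → [fomomobbo]
  Rule 3 Syncope: no change — [fomomobbo]
/letbedeta/:
  Rule 1 Nasal Assimilation: no change — [letbedeta]
  Rule 2 Final Vowel Lowering: no change — [letbedeta]
  Rule 3 Syncope: [letbedeta] → [ltbdta]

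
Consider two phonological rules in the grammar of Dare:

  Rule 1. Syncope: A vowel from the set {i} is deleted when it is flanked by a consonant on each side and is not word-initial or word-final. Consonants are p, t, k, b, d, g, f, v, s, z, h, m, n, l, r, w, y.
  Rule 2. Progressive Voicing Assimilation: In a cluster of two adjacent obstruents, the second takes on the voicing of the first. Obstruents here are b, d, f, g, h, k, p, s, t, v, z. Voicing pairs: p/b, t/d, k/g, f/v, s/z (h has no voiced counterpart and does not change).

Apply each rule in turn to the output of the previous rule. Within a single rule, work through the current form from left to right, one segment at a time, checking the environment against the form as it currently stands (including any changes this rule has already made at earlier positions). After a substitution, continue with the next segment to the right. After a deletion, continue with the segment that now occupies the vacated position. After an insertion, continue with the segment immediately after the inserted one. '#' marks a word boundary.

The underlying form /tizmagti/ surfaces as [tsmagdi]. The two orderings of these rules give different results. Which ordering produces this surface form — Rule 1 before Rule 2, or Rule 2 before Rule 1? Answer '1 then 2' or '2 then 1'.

Order 1 then 2:
  1 Syncope: [tizmagti] → [tzmagti]
  2 Progressive Voicing Assimilation: [tzmagti] → [tsmagdi]
  result: [tsmagdi]
Order 2 then 1:
  2 Progressive Voicing Assimilation: [tizmagti] → [tizmagdi]
  1 Syncope: [tizmagdi] → [tzmagdi]
  result: [tzmagdi]

1 then 2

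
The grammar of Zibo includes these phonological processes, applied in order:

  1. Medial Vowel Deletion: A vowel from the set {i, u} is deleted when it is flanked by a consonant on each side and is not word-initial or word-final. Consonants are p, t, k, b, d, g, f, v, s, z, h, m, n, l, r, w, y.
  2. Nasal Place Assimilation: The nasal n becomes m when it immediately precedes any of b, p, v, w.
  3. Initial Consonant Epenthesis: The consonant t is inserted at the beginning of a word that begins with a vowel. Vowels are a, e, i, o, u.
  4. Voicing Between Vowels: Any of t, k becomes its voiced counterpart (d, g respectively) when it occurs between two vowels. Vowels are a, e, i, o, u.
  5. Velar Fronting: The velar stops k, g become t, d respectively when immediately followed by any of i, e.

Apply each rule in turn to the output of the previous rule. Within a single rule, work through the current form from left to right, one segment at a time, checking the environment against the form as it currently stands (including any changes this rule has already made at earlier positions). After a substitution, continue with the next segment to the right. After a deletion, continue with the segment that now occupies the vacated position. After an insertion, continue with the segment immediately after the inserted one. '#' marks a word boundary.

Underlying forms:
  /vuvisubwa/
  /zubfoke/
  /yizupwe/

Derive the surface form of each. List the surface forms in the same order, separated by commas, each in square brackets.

/vuvisubwa/:
  1 Medial Vowel Deletion: [vuvisubwa] → [vvsbwa]
  2 Nasal Place Assimilation: no change — [vvsbwa]
  3 Initial Consonant Epenthesis: no change — [vvsbwa]
  4 Voicing Between Vowels: no change — [vvsbwa]
  5 Velar Fronting: no change — [vvsbwa]
/zubfoke/:
  1 Medial Vowel Deletion: [zubfoke] → [zbfoke]
  2 Nasal Place Assimilation: no change — [zbfoke]
  3 Initial Consonant Epenthesis: no change — [zbfoke]
  4 Voicing Between Vowels: [zbfoke] → [zbfoge]
  5 Velar Fronting: [zbfoge] → [zbfode]
/yizupwe/:
  1 Medial Vowel Deletion: [yizupwe] → [yzpwe]
  2 Nasal Place Assimilation: no change — [yzpwe]
  3 Initial Consonant Epenthesis: no change — [yzpwe]
  4 Voicing Between Vowels: no change — [yzpwe]
  5 Velar Fronting: no change — [yzpwe]

[vvsbwa], [zbfode], [yzpwe]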